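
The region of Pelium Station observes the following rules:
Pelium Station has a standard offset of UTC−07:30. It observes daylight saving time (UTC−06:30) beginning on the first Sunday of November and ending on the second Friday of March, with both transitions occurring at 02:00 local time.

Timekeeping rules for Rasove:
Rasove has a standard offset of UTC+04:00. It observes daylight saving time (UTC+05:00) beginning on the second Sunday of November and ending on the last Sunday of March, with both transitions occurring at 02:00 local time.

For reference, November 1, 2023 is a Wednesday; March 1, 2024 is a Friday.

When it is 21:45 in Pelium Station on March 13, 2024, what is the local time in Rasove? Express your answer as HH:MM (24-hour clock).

10:15

1 November 2023 is a Wednesday, so the first Sunday is November 5.
1 March 2024 is a Friday, so the first Friday is March 1 and the second is March 8.
March 13, 2024 is outside the daylight-saving period (5 November 2023 – 8 March 2024), so Pelium Station is on standard time, UTC−07:30.
21:45 Pelium Station + 7h30m = 05:15 UTC (rolling into the next day, 14 March 2024).
1 November 2023 is a Wednesday, so the first Sunday is November 5 and the second is November 12.
1 March 2024 is a Friday, so Sundays fall on 3, 10, 17, 24, 31; the last is March 31.
At the standard offset (UTC+04:00), 05:15 UTC + 4h = 09:15 Rasove standard time.
The standard-time date in Rasove, March 14, 2024, falls between 12 November 2023 and 31 March 2024, so daylight saving is in effect and Rasove is at UTC+05:00.
05:15 UTC + 5h = 10:15 Rasove.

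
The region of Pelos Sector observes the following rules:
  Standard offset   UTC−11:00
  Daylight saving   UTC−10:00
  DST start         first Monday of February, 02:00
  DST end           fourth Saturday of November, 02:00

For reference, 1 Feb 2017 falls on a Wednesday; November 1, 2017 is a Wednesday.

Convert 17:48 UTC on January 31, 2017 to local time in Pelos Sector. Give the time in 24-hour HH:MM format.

06:48

1 February 2017 is a Wednesday, so the first Monday is February 6.
1 November 2017 is a Wednesday, so the first Saturday is November 4 and the fourth is November 25.
At the standard offset (UTC−11:00), 17:48 UTC − 11h = 06:48 Pelos Sector standard time.
Daylight saving runs 6 February – 25 November; the standard-time date in Pelos Sector, January 31, 2017, is outside that window, so Pelos Sector is on standard time at UTC−11:00.
17:48 UTC − 11h = 06:48 local.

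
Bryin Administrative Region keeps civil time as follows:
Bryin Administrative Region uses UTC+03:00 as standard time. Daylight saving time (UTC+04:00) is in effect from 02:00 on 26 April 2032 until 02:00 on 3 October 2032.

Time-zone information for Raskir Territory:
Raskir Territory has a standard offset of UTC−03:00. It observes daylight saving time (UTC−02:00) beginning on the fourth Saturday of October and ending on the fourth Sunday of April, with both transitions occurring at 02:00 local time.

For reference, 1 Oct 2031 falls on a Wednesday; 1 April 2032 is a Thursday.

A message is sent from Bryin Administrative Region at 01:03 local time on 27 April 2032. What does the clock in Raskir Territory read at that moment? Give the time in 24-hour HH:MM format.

27 April 2032 lies within the daylight-saving period (26 April – 3 October), so Bryin Administrative Region is on daylight time, UTC+04:00.
01:03 Bryin Administrative Region − 4h = 21:03 UTC (rolling into the previous day, 26 April 2032).
1 October 2031 is a Wednesday, so the first Saturday is October 4 and the fourth is October 25.
1 April 2032 is a Thursday, so the first Sunday is April 4 and the fourth is April 25.
At the standard offset (UTC−03:00), 21:03 UTC − 3h = 18:03 Raskir Territory standard time.
The standard-time date in Raskir Territory, 26 April 2032, does not fall between 25 October 2031 and 25 April 2032, so daylight saving is not in effect and Raskir Territory is at UTC−03:00.
21:03 UTC − 3h = 18:03 Raskir Territory.

18:03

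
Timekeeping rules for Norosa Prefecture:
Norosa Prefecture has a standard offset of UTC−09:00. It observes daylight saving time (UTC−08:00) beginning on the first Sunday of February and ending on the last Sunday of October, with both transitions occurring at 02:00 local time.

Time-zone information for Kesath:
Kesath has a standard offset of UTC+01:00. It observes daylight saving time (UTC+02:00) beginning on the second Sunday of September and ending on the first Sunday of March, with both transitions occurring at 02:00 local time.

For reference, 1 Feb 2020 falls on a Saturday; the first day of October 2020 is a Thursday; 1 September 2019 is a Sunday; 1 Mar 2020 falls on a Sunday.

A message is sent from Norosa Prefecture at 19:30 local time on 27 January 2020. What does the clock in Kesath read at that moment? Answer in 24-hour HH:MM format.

1 February 2020 is a Saturday, so the first Sunday is February 2.
1 October 2020 is a Thursday, so Sundays fall on 4, 11, 18, 25; the last is October 25.
27 January 2020 does not fall between 2 February and 25 October, so daylight saving is not in effect and Norosa Prefecture is at UTC−09:00.
19:30 Norosa Prefecture + 9h = 04:30 UTC (rolling into the next day, 28 January 2020).
1 September 2019 is a Sunday, so the first Sunday is September 1 and the second is September 8.
1 March 2020 is a Sunday, so the first Sunday is March 1.
At the standard offset (UTC+01:00), 04:30 UTC + 1h = 05:30 Kesath standard time.
The standard-time date in Kesath, 28 January 2020, falls between 8 September 2019 and 1 March 2020, so daylight saving is in effect and Kesath is at UTC+02:00.
04:30 UTC + 2h = 06:30 Kesath.

06:30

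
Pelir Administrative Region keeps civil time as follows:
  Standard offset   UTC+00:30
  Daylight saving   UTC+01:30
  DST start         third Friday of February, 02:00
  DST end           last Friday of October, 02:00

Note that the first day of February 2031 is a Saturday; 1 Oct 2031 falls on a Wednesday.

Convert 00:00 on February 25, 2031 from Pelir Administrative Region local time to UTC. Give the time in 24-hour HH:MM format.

1 February 2031 is a Saturday, so the first Friday is February 7 and the third is February 21.
1 October 2031 is a Wednesday, so Fridays fall on 3, 10, 17, 24, 31; the last is October 31.
February 25, 2031 lies within the daylight-saving period (21 February – 31 October), so Pelir Administrative Region is on daylight time, UTC+01:30.
00:00 local − 1h30m = 22:30 UTC (rolling into the previous day, 24 February 2031).

22:30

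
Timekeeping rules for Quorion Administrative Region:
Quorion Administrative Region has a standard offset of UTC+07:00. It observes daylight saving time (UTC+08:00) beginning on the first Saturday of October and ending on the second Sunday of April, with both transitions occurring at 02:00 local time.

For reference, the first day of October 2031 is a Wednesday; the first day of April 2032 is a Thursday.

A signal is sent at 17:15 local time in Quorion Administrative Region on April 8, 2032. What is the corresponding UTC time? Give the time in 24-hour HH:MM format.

09:15

1 October 2031 is a Wednesday, so the first Saturday is October 4.
1 April 2032 is a Thursday, so the first Sunday is April 4 and the second is April 11.
Daylight saving runs 4 October 2031 – 11 April 2032; April 8, 2032 is inside that window, so Quorion Administrative Region is at UTC+08:00.
17:15 local − 8h = 09:15 UTC.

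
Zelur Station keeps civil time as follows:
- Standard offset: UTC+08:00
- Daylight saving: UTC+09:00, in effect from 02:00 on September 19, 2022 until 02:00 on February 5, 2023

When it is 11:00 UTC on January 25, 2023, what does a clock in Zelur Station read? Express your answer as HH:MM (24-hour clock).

At the standard offset (UTC+08:00), 11:00 UTC + 8h = 19:00 Zelur Station standard time.
The standard-time date in Zelur Station, January 25, 2023, lies within the daylight-saving period (19 September 2022 – 5 February 2023), so Zelur Station is on daylight time, UTC+09:00.
11:00 UTC + 9h = 20:00 local.

20:00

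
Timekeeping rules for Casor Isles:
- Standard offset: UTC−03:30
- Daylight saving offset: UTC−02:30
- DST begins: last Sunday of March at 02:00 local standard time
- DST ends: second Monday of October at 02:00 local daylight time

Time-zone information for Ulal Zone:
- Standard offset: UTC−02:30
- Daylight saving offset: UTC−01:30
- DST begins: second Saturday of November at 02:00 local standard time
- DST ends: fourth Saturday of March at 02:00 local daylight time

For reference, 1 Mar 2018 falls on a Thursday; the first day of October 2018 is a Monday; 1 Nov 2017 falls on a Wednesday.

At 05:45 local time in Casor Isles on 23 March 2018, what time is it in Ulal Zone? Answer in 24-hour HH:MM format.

1 March 2018 is a Thursday, so Sundays fall on 4, 11, 18, 25; the last is March 25.
1 October 2018 is a Monday, so the first Monday is October 1 and the second is October 8.
23 March 2018 does not fall between 25 March and 8 October, so daylight saving is not in effect and Casor Isles is at UTC−03:30.
05:45 Casor Isles + 3h30m = 09:15 UTC.
1 November 2017 is a Wednesday, so the first Saturday is November 4 and the second is November 11.
1 March 2018 is a Thursday, so the first Saturday is March 3 and the fourth is March 24.
At the standard offset (UTC−02:30), 09:15 UTC − 2h30m = 06:45 Ulal Zone standard time.
Daylight saving runs 11 November 2017 – 24 March 2018; the standard-time date in Ulal Zone, 23 March 2018, is inside that window, so Ulal Zone is at UTC−01:30.
09:15 UTC − 1h30m = 07:45 Ulal Zone.

07:45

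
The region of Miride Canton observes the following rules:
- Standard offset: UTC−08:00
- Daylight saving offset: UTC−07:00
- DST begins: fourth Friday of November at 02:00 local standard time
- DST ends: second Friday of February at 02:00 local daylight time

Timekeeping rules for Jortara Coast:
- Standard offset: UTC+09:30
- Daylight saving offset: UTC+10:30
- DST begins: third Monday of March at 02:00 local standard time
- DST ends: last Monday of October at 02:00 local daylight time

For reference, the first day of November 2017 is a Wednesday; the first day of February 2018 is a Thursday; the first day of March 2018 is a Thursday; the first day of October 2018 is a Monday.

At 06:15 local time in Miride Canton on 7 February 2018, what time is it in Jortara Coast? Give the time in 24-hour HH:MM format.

22:45

1 November 2017 is a Wednesday, so the first Friday is November 3 and the fourth is November 24.
1 February 2018 is a Thursday, so the first Friday is February 2 and the second is February 9.
7 February 2018 falls between 24 November 2017 and 9 February 2018, so daylight saving is in effect and Miride Canton is at UTC−07:00.
06:15 Miride Canton + 7h = 13:15 UTC.
1 March 2018 is a Thursday, so the first Monday is March 5 and the third is March 19.
1 October 2018 is a Monday, so Mondays fall on 1, 8, 15, 22, 29; the last is October 29.
At the standard offset (UTC+09:30), 13:15 UTC + 9h30m = 22:45 Jortara Coast standard time.
The standard-time date in Jortara Coast, 7 February 2018, does not fall between 19 March and 29 October, so daylight saving is not in effect and Jortara Coast is at UTC+09:30.
13:15 UTC + 9h30m = 22:45 Jortara Coast.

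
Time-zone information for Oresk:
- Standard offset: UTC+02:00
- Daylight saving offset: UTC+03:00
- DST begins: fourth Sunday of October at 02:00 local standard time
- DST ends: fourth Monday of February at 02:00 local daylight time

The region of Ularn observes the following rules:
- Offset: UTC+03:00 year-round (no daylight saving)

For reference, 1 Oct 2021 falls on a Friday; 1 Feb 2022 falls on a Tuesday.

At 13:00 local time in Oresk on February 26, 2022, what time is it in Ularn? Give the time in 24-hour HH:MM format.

1 October 2021 is a Friday, so the first Sunday is October 3 and the fourth is October 24.
1 February 2022 is a Tuesday, so the first Monday is February 7 and the fourth is February 28.
February 26, 2022 falls between 24 October 2021 and 28 February 2022, so daylight saving is in effect and Oresk is at UTC+03:00.
13:00 Oresk − 3h = 10:00 UTC.
Ularn has no daylight saving, so its offset is UTC+03:00 year-round.
10:00 UTC + 3h = 13:00 Ularn.

13:00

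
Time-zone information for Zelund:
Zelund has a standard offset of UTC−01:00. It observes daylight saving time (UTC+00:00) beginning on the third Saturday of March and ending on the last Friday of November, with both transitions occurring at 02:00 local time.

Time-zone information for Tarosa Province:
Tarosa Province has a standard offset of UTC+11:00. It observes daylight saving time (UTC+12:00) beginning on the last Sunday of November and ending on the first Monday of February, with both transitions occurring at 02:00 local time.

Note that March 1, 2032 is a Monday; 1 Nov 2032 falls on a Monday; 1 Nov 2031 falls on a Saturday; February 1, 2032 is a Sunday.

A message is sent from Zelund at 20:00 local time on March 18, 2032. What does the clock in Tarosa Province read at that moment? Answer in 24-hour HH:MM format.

1 March 2032 is a Monday, so the first Saturday is March 6 and the third is March 20.
1 November 2032 is a Monday, so Fridays fall on 5, 12, 19, 26; the last is November 26.
March 18, 2032 does not fall between 20 March and 26 November, so daylight saving is not in effect and Zelund is at UTC−01:00.
20:00 Zelund + 1h = 21:00 UTC.
1 November 2031 is a Saturday, so Sundays fall on 2, 9, 16, 23, 30; the last is November 30.
1 February 2032 is a Sunday, so the first Monday is February 2.
At the standard offset (UTC+11:00), 21:00 UTC + 11h = 08:00 Tarosa Province standard time (rolling into the next day, 19 March 2032).
The standard-time date in Tarosa Province, March 19, 2032, does not fall between 30 November 2031 and 2 February 2032, so daylight saving is not in effect and Tarosa Province is at UTC+11:00.
21:00 UTC + 11h = 08:00 Tarosa Province (rolling into the next day, 19 March 2032).

08:00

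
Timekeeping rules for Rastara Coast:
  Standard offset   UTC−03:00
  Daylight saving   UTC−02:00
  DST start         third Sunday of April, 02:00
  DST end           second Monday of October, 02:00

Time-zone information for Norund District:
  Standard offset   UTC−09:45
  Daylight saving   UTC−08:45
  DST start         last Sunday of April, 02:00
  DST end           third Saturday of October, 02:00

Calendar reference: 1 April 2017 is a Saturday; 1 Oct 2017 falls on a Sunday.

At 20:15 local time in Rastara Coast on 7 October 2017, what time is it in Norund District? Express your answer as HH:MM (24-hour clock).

13:30

1 April 2017 is a Saturday, so the first Sunday is April 2 and the third is April 16.
1 October 2017 is a Sunday, so the first Monday is October 2 and the second is October 9.
Daylight saving runs 16 April – 9 October; 7 October 2017 is inside that window, so Rastara Coast is at UTC−02:00.
20:15 Rastara Coast + 2h = 22:15 UTC.
1 April 2017 is a Saturday, so Sundays fall on 2, 9, 16, 23, 30; the last is April 30.
1 October 2017 is a Sunday, so the first Saturday is October 7 and the third is October 21.
At the standard offset (UTC−09:45), 22:15 UTC − 9h45m = 12:30 Norund District standard time.
Daylight saving runs 30 April – 21 October; the standard-time date in Norund District, 7 October 2017, is inside that window, so Norund District is at UTC−08:45.
22:15 UTC − 8h45m = 13:30 Norund District.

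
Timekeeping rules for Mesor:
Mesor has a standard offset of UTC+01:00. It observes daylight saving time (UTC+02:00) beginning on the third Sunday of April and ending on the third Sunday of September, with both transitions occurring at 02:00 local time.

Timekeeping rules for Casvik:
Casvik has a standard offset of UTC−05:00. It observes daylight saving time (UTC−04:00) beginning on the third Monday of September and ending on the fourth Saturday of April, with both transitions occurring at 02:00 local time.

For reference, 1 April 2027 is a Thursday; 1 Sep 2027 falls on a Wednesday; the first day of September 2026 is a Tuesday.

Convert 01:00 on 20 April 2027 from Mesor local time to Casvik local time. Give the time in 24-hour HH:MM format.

1 April 2027 is a Thursday, so the first Sunday is April 4 and the third is April 18.
1 September 2027 is a Wednesday, so the first Sunday is September 5 and the third is September 19.
Daylight saving runs 18 April – 19 September; 20 April 2027 is inside that window, so Mesor is at UTC+02:00.
01:00 Mesor − 2h = 23:00 UTC (rolling into the previous day, 19 April 2027).
1 September 2026 is a Tuesday, so the first Monday is September 7 and the third is September 21.
1 April 2027 is a Thursday, so the first Saturday is April 3 and the fourth is April 24.
At the standard offset (UTC−05:00), 23:00 UTC − 5h = 18:00 Casvik standard time.
The standard-time date in Casvik, 19 April 2027, falls between 21 September 2026 and 24 April 2027, so daylight saving is in effect and Casvik is at UTC−04:00.
23:00 UTC − 4h = 19:00 Casvik.

19:00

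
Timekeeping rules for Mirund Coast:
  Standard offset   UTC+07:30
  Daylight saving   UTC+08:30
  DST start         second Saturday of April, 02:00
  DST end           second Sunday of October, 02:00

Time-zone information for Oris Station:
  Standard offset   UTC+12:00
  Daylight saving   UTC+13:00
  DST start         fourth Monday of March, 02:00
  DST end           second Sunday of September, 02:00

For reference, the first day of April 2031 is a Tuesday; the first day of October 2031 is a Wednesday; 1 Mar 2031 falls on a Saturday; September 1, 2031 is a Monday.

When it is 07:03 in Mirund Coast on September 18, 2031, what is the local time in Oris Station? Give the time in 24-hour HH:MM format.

1 April 2031 is a Tuesday, so the first Saturday is April 5 and the second is April 12.
1 October 2031 is a Wednesday, so the first Sunday is October 5 and the second is October 12.
September 18, 2031 falls between 12 April and 12 October, so daylight saving is in effect and Mirund Coast is at UTC+08:30.
07:03 Mirund Coast − 8h30m = 22:33 UTC (rolling into the previous day, 17 September 2031).
1 March 2031 is a Saturday, so the first Monday is March 3 and the fourth is March 24.
1 September 2031 is a Monday, so the first Sunday is September 7 and the second is September 14.
At the standard offset (UTC+12:00), 22:33 UTC + 12h = 10:33 Oris Station standard time (rolling into the next day, 18 September 2031).
The standard-time date in Oris Station, September 18, 2031, is outside the daylight-saving period (24 March – 14 September), so Oris Station is on standard time, UTC+12:00.
22:33 UTC + 12h = 10:33 Oris Station (rolling into the next day, 18 September 2031).

10:33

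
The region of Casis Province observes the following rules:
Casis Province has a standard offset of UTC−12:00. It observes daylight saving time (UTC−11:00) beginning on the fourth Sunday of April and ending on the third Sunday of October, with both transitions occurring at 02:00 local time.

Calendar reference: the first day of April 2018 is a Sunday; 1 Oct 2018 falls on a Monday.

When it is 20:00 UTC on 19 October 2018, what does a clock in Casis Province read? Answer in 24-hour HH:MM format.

1 April 2018 is a Sunday, so the first Sunday is April 1 and the fourth is April 22.
1 October 2018 is a Monday, so the first Sunday is October 7 and the third is October 21.
At the standard offset (UTC−12:00), 20:00 UTC − 12h = 08:00 Casis Province standard time.
Daylight saving runs 22 April – 21 October; the standard-time date in Casis Province, 19 October 2018, is inside that window, so Casis Province is at UTC−11:00.
20:00 UTC − 11h = 09:00 local.

09:00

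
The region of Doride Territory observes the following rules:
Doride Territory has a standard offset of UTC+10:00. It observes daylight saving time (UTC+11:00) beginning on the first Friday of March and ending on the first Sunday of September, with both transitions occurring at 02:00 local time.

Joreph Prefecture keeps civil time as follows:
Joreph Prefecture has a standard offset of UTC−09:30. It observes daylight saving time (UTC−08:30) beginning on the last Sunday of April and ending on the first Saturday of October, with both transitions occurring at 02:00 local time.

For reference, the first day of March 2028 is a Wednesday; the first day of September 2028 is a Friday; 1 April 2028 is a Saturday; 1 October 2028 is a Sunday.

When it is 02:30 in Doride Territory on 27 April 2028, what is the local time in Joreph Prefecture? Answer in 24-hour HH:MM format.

06:00

1 March 2028 is a Wednesday, so the first Friday is March 3.
1 September 2028 is a Friday, so the first Sunday is September 3.
Daylight saving runs 3 March – 3 September; 27 April 2028 is inside that window, so Doride Territory is at UTC+11:00.
02:30 Doride Territory − 11h = 15:30 UTC (rolling into the previous day, 26 April 2028).
1 April 2028 is a Saturday, so Sundays fall on 2, 9, 16, 23, 30; the last is April 30.
1 October 2028 is a Sunday, so the first Saturday is October 7.
At the standard offset (UTC−09:30), 15:30 UTC − 9h30m = 06:00 Joreph Prefecture standard time.
Daylight saving runs 30 April – 7 October; the standard-time date in Joreph Prefecture, 26 April 2028, is outside that window, so Joreph Prefecture is on standard time at UTC−09:30.
15:30 UTC − 9h30m = 06:00 Joreph Prefecture.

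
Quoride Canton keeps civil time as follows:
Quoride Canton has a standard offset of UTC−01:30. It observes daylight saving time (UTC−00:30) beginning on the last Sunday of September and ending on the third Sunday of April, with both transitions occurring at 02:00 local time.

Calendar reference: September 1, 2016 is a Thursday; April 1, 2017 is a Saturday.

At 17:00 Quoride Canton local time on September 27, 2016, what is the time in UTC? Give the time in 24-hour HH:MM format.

17:30

1 September 2016 is a Thursday, so Sundays fall on 4, 11, 18, 25; the last is September 25.
1 April 2017 is a Saturday, so the first Sunday is April 2 and the third is April 16.
September 27, 2016 lies within the daylight-saving period (25 September 2016 – 16 April 2017), so Quoride Canton is on daylight time, UTC−00:30.
17:00 local + 0h30m = 17:30 UTC.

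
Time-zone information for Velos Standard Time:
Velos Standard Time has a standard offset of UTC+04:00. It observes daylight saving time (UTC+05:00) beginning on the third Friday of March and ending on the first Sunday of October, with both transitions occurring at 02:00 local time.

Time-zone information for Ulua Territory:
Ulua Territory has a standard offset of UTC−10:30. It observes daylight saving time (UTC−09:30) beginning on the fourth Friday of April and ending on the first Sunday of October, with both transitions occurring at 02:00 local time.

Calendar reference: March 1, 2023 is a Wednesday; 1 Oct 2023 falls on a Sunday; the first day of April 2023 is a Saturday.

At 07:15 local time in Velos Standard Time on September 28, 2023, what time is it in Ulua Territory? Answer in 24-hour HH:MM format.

16:45

1 March 2023 is a Wednesday, so the first Friday is March 3 and the third is March 17.
1 October 2023 is a Sunday, so the first Sunday is October 1.
September 28, 2023 lies within the daylight-saving period (17 March – 1 October), so Velos Standard Time is on daylight time, UTC+05:00.
07:15 Velos Standard Time − 5h = 02:15 UTC.
1 April 2023 is a Saturday, so the first Friday is April 7 and the fourth is April 28.
1 October 2023 is a Sunday, so the first Sunday is October 1.
At the standard offset (UTC−10:30), 02:15 UTC − 10h30m = 15:45 Ulua Territory standard time (rolling into the previous day, 27 September 2023).
The standard-time date in Ulua Territory, September 27, 2023, falls between 28 April and 1 October, so daylight saving is in effect and Ulua Territory is at UTC−09:30.
02:15 UTC − 9h30m = 16:45 Ulua Territory (rolling into the previous day, 27 September 2023).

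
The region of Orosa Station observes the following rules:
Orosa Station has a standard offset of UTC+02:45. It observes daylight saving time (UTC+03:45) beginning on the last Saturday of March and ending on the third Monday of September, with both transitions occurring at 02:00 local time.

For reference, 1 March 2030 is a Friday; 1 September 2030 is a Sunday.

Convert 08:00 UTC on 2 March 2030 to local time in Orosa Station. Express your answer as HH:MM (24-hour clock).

10:45

1 March 2030 is a Friday, so Saturdays fall on 2, 9, 16, 23, 30; the last is March 30.
1 September 2030 is a Sunday, so the first Monday is September 2 and the third is September 16.
At the standard offset (UTC+02:45), 08:00 UTC + 2h45m = 10:45 Orosa Station standard time.
Daylight saving runs 30 March – 16 September; the standard-time date in Orosa Station, 2 March 2030, is outside that window, so Orosa Station is on standard time at UTC+02:45.
08:00 UTC + 2h45m = 10:45 local.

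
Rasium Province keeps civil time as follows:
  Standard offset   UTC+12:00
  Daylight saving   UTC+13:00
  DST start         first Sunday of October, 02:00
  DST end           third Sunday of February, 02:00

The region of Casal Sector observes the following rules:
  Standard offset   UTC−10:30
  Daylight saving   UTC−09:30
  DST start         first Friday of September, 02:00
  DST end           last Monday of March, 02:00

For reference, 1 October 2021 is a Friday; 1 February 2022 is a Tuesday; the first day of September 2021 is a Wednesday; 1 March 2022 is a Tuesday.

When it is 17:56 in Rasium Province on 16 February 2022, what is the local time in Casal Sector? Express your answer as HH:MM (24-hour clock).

1 October 2021 is a Friday, so the first Sunday is October 3.
1 February 2022 is a Tuesday, so the first Sunday is February 6 and the third is February 20.
16 February 2022 falls between 3 October 2021 and 20 February 2022, so daylight saving is in effect and Rasium Province is at UTC+13:00.
17:56 Rasium Province − 13h = 04:56 UTC.
1 September 2021 is a Wednesday, so the first Friday is September 3.
1 March 2022 is a Tuesday, so Mondays fall on 7, 14, 21, 28; the last is March 28.
At the standard offset (UTC−10:30), 04:56 UTC − 10h30m = 18:26 Casal Sector standard time (rolling into the previous day, 15 February 2022).
Daylight saving runs 3 September 2021 – 28 March 2022; the standard-time date in Casal Sector, 15 February 2022, is inside that window, so Casal Sector is at UTC−09:30.
04:56 UTC − 9h30m = 19:26 Casal Sector (rolling into the previous day, 15 February 2022).

19:26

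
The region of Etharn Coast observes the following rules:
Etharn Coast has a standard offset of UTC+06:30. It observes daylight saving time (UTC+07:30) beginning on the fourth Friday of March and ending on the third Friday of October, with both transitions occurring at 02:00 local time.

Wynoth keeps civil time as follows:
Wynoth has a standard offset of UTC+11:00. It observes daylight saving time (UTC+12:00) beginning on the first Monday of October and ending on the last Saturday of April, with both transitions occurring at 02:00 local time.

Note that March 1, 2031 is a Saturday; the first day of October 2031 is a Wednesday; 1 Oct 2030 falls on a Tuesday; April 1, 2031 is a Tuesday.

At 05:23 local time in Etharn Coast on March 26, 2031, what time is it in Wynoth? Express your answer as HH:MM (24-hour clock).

1 March 2031 is a Saturday, so the first Friday is March 7 and the fourth is March 28.
1 October 2031 is a Wednesday, so the first Friday is October 3 and the third is October 17.
March 26, 2031 is outside the daylight-saving period (28 March – 17 October), so Etharn Coast is on standard time, UTC+06:30.
05:23 Etharn Coast − 6h30m = 22:53 UTC (rolling into the previous day, 25 March 2031).
1 October 2030 is a Tuesday, so the first Monday is October 7.
1 April 2031 is a Tuesday, so Saturdays fall on 5, 12, 19, 26; the last is April 26.
At the standard offset (UTC+11:00), 22:53 UTC + 11h = 09:53 Wynoth standard time (rolling into the next day, 26 March 2031).
Daylight saving runs 7 October 2030 – 26 April 2031; the standard-time date in Wynoth, March 26, 2031, is inside that window, so Wynoth is at UTC+12:00.
22:53 UTC + 12h = 10:53 Wynoth (rolling into the next day, 26 March 2031).

10:53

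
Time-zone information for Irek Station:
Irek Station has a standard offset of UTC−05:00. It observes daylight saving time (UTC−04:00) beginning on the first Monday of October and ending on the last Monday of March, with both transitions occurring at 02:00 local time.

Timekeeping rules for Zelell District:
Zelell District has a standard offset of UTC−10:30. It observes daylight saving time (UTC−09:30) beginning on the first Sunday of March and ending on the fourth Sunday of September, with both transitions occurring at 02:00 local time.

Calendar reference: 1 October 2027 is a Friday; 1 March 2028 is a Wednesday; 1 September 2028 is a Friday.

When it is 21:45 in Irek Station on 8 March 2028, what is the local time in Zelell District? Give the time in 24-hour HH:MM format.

16:15

1 October 2027 is a Friday, so the first Monday is October 4.
1 March 2028 is a Wednesday, so Mondays fall on 6, 13, 20, 27; the last is March 27.
8 March 2028 lies within the daylight-saving period (4 October 2027 – 27 March 2028), so Irek Station is on daylight time, UTC−04:00.
21:45 Irek Station + 4h = 01:45 UTC (rolling into the next day, 9 March 2028).
1 March 2028 is a Wednesday, so the first Sunday is March 5.
1 September 2028 is a Friday, so the first Sunday is September 3 and the fourth is September 24.
At the standard offset (UTC−10:30), 01:45 UTC − 10h30m = 15:15 Zelell District standard time (rolling into the previous day, 8 March 2028).
The standard-time date in Zelell District, 8 March 2028, lies within the daylight-saving period (5 March – 24 September), so Zelell District is on daylight time, UTC−09:30.
01:45 UTC − 9h30m = 16:15 Zelell District (rolling into the previous day, 8 March 2028).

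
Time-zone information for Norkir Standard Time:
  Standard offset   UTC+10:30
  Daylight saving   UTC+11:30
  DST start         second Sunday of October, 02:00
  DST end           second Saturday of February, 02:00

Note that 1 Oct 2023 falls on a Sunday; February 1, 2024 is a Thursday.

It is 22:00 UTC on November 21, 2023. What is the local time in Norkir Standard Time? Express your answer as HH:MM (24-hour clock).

1 October 2023 is a Sunday, so the first Sunday is October 1 and the second is October 8.
1 February 2024 is a Thursday, so the first Saturday is February 3 and the second is February 10.
At the standard offset (UTC+10:30), 22:00 UTC + 10h30m = 08:30 Norkir Standard Time standard time (rolling into the next day, 22 November 2023).
The standard-time date in Norkir Standard Time, November 22, 2023, falls between 8 October 2023 and 10 February 2024, so daylight saving is in effect and Norkir Standard Time is at UTC+11:30.
22:00 UTC + 11h30m = 09:30 local (rolling into the next day, 22 November 2023).

09:30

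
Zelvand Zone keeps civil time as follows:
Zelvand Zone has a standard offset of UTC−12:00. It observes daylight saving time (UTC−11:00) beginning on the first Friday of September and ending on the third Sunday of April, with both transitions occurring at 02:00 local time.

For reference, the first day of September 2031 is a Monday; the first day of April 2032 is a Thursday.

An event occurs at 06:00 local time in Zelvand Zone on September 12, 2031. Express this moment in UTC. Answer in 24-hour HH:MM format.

1 September 2031 is a Monday, so the first Friday is September 5.
1 April 2032 is a Thursday, so the first Sunday is April 4 and the third is April 18.
September 12, 2031 lies within the daylight-saving period (5 September 2031 – 18 April 2032), so Zelvand Zone is on daylight time, UTC−11:00.
06:00 local + 11h = 17:00 UTC.

17:00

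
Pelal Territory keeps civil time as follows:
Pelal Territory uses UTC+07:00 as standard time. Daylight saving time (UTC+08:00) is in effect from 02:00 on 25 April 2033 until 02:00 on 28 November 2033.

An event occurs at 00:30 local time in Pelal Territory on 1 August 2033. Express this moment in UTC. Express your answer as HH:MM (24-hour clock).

16:30

1 August 2033 lies within the daylight-saving period (25 April – 28 November), so Pelal Territory is on daylight time, UTC+08:00.
00:30 local − 8h = 16:30 UTC (rolling into the previous day, 31 July 2033).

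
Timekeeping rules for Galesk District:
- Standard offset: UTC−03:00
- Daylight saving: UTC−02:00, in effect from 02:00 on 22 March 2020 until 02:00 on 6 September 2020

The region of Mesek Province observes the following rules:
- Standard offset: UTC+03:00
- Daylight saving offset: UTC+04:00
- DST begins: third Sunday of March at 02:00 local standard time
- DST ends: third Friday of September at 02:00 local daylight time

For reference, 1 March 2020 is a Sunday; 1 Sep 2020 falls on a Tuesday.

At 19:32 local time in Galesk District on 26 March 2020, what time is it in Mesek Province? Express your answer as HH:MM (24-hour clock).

26 March 2020 lies within the daylight-saving period (22 March – 6 September), so Galesk District is on daylight time, UTC−02:00.
19:32 Galesk District + 2h = 21:32 UTC.
1 March 2020 is a Sunday, so the first Sunday is March 1 and the third is March 15.
1 September 2020 is a Tuesday, so the first Friday is September 4 and the third is September 18.
At the standard offset (UTC+03:00), 21:32 UTC + 3h = 00:32 Mesek Province standard time (rolling into the next day, 27 March 2020).
The standard-time date in Mesek Province, 27 March 2020, falls between 15 March and 18 September, so daylight saving is in effect and Mesek Province is at UTC+04:00.
21:32 UTC + 4h = 01:32 Mesek Province (rolling into the next day, 27 March 2020).

01:32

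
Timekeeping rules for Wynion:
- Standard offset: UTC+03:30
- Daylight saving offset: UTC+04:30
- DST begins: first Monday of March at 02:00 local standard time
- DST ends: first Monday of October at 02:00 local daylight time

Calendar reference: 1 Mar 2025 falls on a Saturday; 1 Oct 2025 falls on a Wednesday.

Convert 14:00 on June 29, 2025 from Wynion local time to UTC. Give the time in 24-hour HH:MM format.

1 March 2025 is a Saturday, so the first Monday is March 3.
1 October 2025 is a Wednesday, so the first Monday is October 6.
June 29, 2025 falls between 3 March and 6 October, so daylight saving is in effect and Wynion is at UTC+04:30.
14:00 local − 4h30m = 09:30 UTC.

09:30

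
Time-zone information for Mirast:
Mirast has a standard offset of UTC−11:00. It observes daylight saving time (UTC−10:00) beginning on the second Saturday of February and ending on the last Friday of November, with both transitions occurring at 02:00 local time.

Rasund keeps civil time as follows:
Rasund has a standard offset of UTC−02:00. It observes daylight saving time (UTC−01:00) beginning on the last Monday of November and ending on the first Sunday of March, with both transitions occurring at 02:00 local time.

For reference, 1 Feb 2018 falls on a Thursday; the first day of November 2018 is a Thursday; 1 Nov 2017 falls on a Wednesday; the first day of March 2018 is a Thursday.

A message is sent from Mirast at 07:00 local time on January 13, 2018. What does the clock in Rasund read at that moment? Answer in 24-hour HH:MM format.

1 February 2018 is a Thursday, so the first Saturday is February 3 and the second is February 10.
1 November 2018 is a Thursday, so Fridays fall on 2, 9, 16, 23, 30; the last is November 30.
January 13, 2018 is outside the daylight-saving period (10 February – 30 November), so Mirast is on standard time, UTC−11:00.
07:00 Mirast + 11h = 18:00 UTC.
1 November 2017 is a Wednesday, so Mondays fall on 6, 13, 20, 27; the last is November 27.
1 March 2018 is a Thursday, so the first Sunday is March 4.
At the standard offset (UTC−02:00), 18:00 UTC − 2h = 16:00 Rasund standard time.
The standard-time date in Rasund, January 13, 2018, lies within the daylight-saving period (27 November 2017 – 4 March 2018), so Rasund is on daylight time, UTC−01:00.
18:00 UTC − 1h = 17:00 Rasund.

17:00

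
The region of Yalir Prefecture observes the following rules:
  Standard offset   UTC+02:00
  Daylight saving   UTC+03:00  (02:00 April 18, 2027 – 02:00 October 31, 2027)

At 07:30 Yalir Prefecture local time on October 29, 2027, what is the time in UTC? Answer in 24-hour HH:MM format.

04:30

October 29, 2027 lies within the daylight-saving period (18 April – 31 October), so Yalir Prefecture is on daylight time, UTC+03:00.
07:30 local − 3h = 04:30 UTC.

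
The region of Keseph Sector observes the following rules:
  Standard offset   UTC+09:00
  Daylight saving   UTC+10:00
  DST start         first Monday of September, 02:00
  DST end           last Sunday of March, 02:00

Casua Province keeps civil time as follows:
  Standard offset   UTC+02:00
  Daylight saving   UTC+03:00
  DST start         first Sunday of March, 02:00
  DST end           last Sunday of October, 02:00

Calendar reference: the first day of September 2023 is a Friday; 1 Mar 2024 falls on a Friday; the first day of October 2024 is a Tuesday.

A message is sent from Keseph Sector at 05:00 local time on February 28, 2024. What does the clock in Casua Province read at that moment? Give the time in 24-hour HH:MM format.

1 September 2023 is a Friday, so the first Monday is September 4.
1 March 2024 is a Friday, so Sundays fall on 3, 10, 17, 24, 31; the last is March 31.
February 28, 2024 lies within the daylight-saving period (4 September 2023 – 31 March 2024), so Keseph Sector is on daylight time, UTC+10:00.
05:00 Keseph Sector − 10h = 19:00 UTC (rolling into the previous day, 27 February 2024).
1 March 2024 is a Friday, so the first Sunday is March 3.
1 October 2024 is a Tuesday, so Sundays fall on 6, 13, 20, 27; the last is October 27.
At the standard offset (UTC+02:00), 19:00 UTC + 2h = 21:00 Casua Province standard time.
Daylight saving runs 3 March – 27 October; the standard-time date in Casua Province, February 27, 2024, is outside that window, so Casua Province is on standard time at UTC+02:00.
19:00 UTC + 2h = 21:00 Casua Province.

21:00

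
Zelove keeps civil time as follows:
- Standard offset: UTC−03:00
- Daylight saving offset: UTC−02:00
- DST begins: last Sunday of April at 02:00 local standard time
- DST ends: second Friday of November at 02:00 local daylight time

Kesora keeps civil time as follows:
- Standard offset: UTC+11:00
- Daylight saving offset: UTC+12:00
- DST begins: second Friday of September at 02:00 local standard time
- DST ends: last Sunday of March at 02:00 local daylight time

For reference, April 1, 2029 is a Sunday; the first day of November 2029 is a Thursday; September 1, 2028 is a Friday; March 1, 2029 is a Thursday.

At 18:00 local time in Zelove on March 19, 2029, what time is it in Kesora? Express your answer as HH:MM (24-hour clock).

1 April 2029 is a Sunday, so Sundays fall on 1, 8, 15, 22, 29; the last is April 29.
1 November 2029 is a Thursday, so the first Friday is November 2 and the second is November 9.
Daylight saving runs 29 April – 9 November; March 19, 2029 is outside that window, so Zelove is on standard time at UTC−03:00.
18:00 Zelove + 3h = 21:00 UTC.
1 September 2028 is a Friday, so the first Friday is September 1 and the second is September 8.
1 March 2029 is a Thursday, so Sundays fall on 4, 11, 18, 25; the last is March 25.
At the standard offset (UTC+11:00), 21:00 UTC + 11h = 08:00 Kesora standard time (rolling into the next day, 20 March 2029).
The standard-time date in Kesora, March 20, 2029, lies within the daylight-saving period (8 September 2028 – 25 March 2029), so Kesora is on daylight time, UTC+12:00.
21:00 UTC + 12h = 09:00 Kesora (rolling into the next day, 20 March 2029).

09:00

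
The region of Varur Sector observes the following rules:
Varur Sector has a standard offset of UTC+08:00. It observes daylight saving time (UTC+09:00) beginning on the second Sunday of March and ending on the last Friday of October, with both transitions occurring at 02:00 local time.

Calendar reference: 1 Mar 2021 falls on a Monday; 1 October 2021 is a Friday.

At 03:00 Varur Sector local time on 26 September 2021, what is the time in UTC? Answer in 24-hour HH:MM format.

1 March 2021 is a Monday, so the first Sunday is March 7 and the second is March 14.
1 October 2021 is a Friday, so Fridays fall on 1, 8, 15, 22, 29; the last is October 29.
Daylight saving runs 14 March – 29 October; 26 September 2021 is inside that window, so Varur Sector is at UTC+09:00.
03:00 local − 9h = 18:00 UTC (rolling into the previous day, 25 September 2021).

18:00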